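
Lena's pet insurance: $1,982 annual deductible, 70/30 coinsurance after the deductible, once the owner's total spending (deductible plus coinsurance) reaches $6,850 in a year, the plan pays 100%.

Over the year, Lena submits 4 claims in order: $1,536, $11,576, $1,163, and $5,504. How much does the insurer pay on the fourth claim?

#1 ($1,536): all of it applies to the deductible. Owner pays $1,536; OOP now $1,536. Plan pays $1,536 − $1,536 = $0.
#2 ($11,576): $446 finishes the deductible; $11,130 goes to coinsurance; coinsurance $11,130 × 30% = $3,339. Owner pays $3,785; OOP now $5,321. Plan pays $11,576 − $3,785 = $7,791.
#3 ($1,163): deductible met; 30% of $1,163 = $348.90. Cost to owner: $348.90. OOP to date $5,669.90. Plan pays $1,163 − $348.90 = $814.10.
#4 ($5,504): 30% coinsurance on $5,504 = $1,651.20. OOP would hit $7,321.10 > $6,850, so the cap limits the owner to $6,850 − $5,669.90 = $1,180.10. Plan pays $5,504 − $1,180.10 = $4,323.90.

$4,323.90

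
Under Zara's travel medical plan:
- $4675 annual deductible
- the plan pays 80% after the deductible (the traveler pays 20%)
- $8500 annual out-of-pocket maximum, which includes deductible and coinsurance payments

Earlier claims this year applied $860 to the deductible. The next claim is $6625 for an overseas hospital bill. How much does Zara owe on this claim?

Remaining deductible: $4675 − $860 = $3815.
After the $3815 deductible portion, $6625 − $3815 = $2810 is subject to coinsurance.
Traveler's 20% share of $2810 is $562.
That puts the traveler's cost at $3815 + $562 = $4377 before any cap.
Total out-of-pocket so far would be $860 + $4377 = $5237, below the $8500 cap — no reduction.

$4377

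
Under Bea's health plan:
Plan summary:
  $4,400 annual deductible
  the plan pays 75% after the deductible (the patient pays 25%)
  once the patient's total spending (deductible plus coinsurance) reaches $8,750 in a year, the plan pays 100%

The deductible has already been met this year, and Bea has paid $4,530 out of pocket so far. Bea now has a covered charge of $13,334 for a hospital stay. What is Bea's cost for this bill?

The deductible is already satisfied, so the full bill goes to coinsurance.
25% of $13,334 = $3,333.50 falls to the patient.
Total out-of-pocket so far would be $4,530 + $3,333.50 = $7,863.50, below the $8,750 cap — no reduction.

$3,333.50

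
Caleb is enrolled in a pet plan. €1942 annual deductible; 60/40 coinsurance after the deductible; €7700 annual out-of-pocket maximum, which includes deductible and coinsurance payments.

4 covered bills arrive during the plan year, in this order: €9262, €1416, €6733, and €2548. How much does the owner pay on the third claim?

Claim 1 (€9262): €1942 finishes the deductible; €7320 goes to coinsurance; 40% of €7320 = €2928. Owner pays €4870; OOP now €4870.
Claim 2 (€1416): 40% coinsurance on €1416 = €566.40. Owner pays €566.40; OOP now €5436.40.
Claim 3 (€6733): deductible already satisfied, so owner's share is 40% × €6733 = €2693.20. OOP would hit €8129.60 > €7700, so the cap limits the owner to €7700 − €5436.40 = €2263.60.

€2263.60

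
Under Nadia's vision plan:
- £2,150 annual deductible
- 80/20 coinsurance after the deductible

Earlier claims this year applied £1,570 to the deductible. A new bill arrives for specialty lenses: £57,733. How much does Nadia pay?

Deductible still to meet: £2,150 − £1,570 = £580.
After the £580 deductible portion, £57,733 − £580 = £57,153 is subject to coinsurance.
20% of £57,153 = £11,430.60 falls to the member.
Member responsibility: £580 + £11,430.60 = £12,010.60.

£12,010.60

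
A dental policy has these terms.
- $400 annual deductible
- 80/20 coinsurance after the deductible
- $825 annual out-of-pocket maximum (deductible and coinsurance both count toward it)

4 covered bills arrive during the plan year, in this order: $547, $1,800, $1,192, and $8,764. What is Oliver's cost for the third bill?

$35.60

Claim 1 — $547: $400 finishes the deductible; $147 goes to coinsurance; coinsurance $147 × 20% = $29.40. Cost to patient: $429.40. OOP to date $429.40.
Claim 2 — $1,800: deductible met; 20% of $1,800 = $360. Patient pays $360; OOP now $789.40.
Claim 3 — $1,192: 20% coinsurance on $1,192 = $238.40. OOP would hit $1,027.80 > $825, so the cap limits the patient to $825 − $789.40 = $35.60.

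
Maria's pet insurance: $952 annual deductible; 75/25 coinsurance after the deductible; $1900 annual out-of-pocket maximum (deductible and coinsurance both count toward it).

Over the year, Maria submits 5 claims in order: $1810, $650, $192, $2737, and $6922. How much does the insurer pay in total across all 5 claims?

$10411

Bill 1, $1810: $952 finishes the deductible; $858 goes to coinsurance; coinsurance $858 × 25% = $214.50. Cost to owner: $1166.50. OOP to date $1166.50. Insurer: $1810 − $1166.50 = $643.50.
Bill 2, $650: deductible already satisfied, so owner's share is 25% × $650 = $162.50. Owner owes $162.50 (running OOP $1329). Insurer: $650 − $162.50 = $487.50.
Bill 3, $192: 25% coinsurance on $192 = $48. Cost to owner: $48. OOP to date $1377. Plan pays $192 − $48 = $144.
Bill 4, $2737: deductible already satisfied, so owner's share is 25% × $2737 = $684.25. OOP would hit $2061.25 > $1900, so the cap limits the owner to $1900 − $1377 = $523. Plan pays $2737 − $523 = $2214.
Bill 5, $6922: deductible already satisfied, so owner's share is 25% × $6922 = $1730.50. OOP would hit $3630.50 > $1900, so the cap limits the owner to $1900 − $1900 = $0. Plan pays $6922 − $0 = $6922.
Insurer total: $643.50 + $487.50 + $144 + $2214 + $6922 = $10411.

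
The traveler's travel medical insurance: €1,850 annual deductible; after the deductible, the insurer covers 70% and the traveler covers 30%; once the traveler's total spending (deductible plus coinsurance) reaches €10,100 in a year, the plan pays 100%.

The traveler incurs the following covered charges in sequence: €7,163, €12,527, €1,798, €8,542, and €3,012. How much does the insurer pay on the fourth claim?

Bill 1, €7,163: €1,850 finishes the deductible; €5,313 goes to coinsurance; 30% of €5,313 = €1,593.90. Traveler pays €3,443.90; OOP now €3,443.90. Plan pays €7,163 − €3,443.90 = €3,719.10.
Bill 2, €12,527: deductible already satisfied, so traveler's share is 30% × €12,527 = €3,758.10. Traveler owes €3,758.10 (running OOP €7,202). Plan pays €12,527 − €3,758.10 = €8,768.90.
Bill 3, €1,798: 30% coinsurance on €1,798 = €539.40. Cost to traveler: €539.40. OOP to date €7,741.40. Plan pays €1,798 − €539.40 = €1,258.60.
Bill 4, €8,542: 30% coinsurance on €8,542 = €2,562.60. OOP would hit €10,304 > €10,100, so the cap limits the traveler to €10,100 − €7,741.40 = €2,358.60. Plan pays €8,542 − €2,358.60 = €6,183.40.

€6,183.40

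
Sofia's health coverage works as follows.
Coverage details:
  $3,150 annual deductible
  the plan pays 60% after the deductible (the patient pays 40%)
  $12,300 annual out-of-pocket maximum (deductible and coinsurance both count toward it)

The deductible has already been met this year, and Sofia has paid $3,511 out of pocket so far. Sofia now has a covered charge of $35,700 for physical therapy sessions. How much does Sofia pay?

The deductible is already satisfied, so the full bill goes to coinsurance.
40% of $35,700 = $14,280 falls to the patient.
Year-to-date out-of-pocket would reach $3,511 + $14,280 = $17,791, above the $12,300 maximum, so the patient pays only $12,300 − $3,511 = $8,789.

$8,789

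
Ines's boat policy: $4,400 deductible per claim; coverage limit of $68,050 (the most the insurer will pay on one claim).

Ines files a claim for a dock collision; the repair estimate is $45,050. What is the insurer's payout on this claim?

$40,650

Subtract the deductible: $45,050 − $4,400 = $40,650.
$40,650 ≤ $68,050, so the limit doesn't bind; insurer pays $40,650.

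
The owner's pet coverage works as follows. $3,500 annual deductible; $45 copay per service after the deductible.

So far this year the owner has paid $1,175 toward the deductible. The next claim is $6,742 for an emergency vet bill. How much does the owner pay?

Remaining deductible: $3,500 − $1,175 = $2,325.
The remaining $4,417 (= $6,742 − $2,325) moves to the copay.
Copay on this service: $45.
That puts the owner's cost at $2,325 + $45 = $2,370.

$2,370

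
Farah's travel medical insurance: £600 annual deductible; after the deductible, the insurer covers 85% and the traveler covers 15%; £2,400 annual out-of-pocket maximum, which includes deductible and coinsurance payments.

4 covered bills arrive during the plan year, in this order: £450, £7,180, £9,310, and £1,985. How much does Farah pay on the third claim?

Claim 1 (£450): fully absorbed by the deductible. Cost to traveler: £450. OOP to date £450.
Claim 2 (£7,180): deductible takes £150, £7,030 remains; traveler's 15% is £1,054.50. Traveler owes £1,204.50 (running OOP £1,654.50).
Claim 3 (£9,310): 15% coinsurance on £9,310 = £1,396.50. OOP would hit £3,051 > £2,400, so the cap limits the traveler to £2,400 − £1,654.50 = £745.50.

£745.50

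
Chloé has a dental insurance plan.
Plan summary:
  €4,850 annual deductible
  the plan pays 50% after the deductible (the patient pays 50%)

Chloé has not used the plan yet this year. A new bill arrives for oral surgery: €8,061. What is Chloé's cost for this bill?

Deductible not yet touched, so the first €4,850 of the bill goes to the deductible.
That leaves €8,061 − €4,850 = €3,211 for coinsurance.
50% of €3,211 = €1,605.50 falls to the patient.
So the patient owes €4,850 + €1,605.50 = €6,455.50.

€6,455.50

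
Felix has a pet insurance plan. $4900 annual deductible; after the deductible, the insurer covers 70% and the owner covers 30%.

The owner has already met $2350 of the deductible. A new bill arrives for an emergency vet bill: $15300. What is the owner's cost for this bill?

$6375

$2350 of the $4900 deductible is already met, leaving $2550.
The remaining $12750 (= $15300 − $2550) moves to coinsurance.
Owner's 30% share of $12750 is $3825.
Owner responsibility: $2550 + $3825 = $6375.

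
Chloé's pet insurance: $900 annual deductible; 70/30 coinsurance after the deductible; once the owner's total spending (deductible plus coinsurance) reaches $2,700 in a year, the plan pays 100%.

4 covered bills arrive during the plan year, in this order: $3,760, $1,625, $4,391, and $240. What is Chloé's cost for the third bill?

Claim 1 ($3,760): $900 to deductible, leaving $2,860; coinsurance $2,860 × 30% = $858. Cost to owner: $1,758. OOP to date $1,758.
Claim 2 ($1,625): 30% coinsurance on $1,625 = $487.50. Owner pays $487.50; OOP now $2,245.50.
Claim 3 ($4,391): 30% coinsurance on $4,391 = $1,317.30. OOP would hit $3,562.80 > $2,700, so the cap limits the owner to $2,700 − $2,245.50 = $454.50.

$454.50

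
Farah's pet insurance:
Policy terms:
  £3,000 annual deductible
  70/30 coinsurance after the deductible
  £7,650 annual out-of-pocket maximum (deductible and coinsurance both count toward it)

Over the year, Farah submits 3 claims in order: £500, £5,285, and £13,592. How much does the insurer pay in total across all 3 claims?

Claim 1 — £500: entire amount goes to the deductible. Cost to owner: £500. OOP to date £500. Plan pays £500 − £500 = £0.
Claim 2 — £5,285: £2,500 finishes the deductible; £2,785 goes to coinsurance; coinsurance £2,785 × 30% = £835.50. Cost to owner: £3,335.50. OOP to date £3,835.50. Insurer: £5,285 − £3,335.50 = £1,949.50.
Claim 3 — £13,592: deductible met; 30% of £13,592 = £4,077.60. Adding that to £3,835.50 gives £7,913.10, past the £7,650 cap; owner pays only £7,650 − £3,835.50 = £3,814.50. Plan pays £13,592 − £3,814.50 = £9,777.50.
Insurer total: £0 + £1,949.50 + £9,777.50 = £11,727.

£11,727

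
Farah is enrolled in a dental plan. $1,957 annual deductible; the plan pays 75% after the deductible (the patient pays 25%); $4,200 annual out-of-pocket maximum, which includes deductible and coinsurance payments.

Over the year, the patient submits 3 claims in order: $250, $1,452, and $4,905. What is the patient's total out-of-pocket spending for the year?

#1 ($250): entire amount goes to the deductible. Patient owes $250 (running OOP $250).
#2 ($1,452): all of it applies to the deductible. Patient pays $1,452; OOP now $1,702.
#3 ($4,905): $255 finishes the deductible; $4,650 goes to coinsurance; coinsurance $4,650 × 25% = $1,162.50. Patient owes $1,417.50 (running OOP $3,119.50).
Summing the patient's payments: $250 + $1,452 + $1,417.50 = $3,119.50.

$3,119.50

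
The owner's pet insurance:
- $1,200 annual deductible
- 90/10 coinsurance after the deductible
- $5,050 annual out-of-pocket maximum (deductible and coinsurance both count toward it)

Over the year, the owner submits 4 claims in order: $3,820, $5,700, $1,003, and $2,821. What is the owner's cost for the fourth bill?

Bill 1, $3,820: $1,200 to deductible, leaving $2,620; 10% of $2,620 = $262. Owner owes $1,462 (running OOP $1,462).
Bill 2, $5,700: deductible met; 10% of $5,700 = $570. Owner owes $570 (running OOP $2,032).
Bill 3, $1,003: deductible met; 10% of $1,003 = $100.30. Owner owes $100.30 (running OOP $2,132.30).
Bill 4, $2,821: deductible met; 10% of $2,821 = $282.10. Cost to owner: $282.10. OOP to date $2,414.40.

$282.10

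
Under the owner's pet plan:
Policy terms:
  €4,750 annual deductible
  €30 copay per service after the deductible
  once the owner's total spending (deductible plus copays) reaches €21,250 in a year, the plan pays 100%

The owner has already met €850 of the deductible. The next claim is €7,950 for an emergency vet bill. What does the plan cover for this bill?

€4,020

Deductible still to meet: €4,750 − €850 = €3,900.
That leaves €7,950 − €3,900 = €4,050 for the copay.
Copay on this service: €30.
So the owner owes €3,900 + €30 = €3,930 before any cap.
Total out-of-pocket so far would be €850 + €3,930 = €4,780, below the €21,250 cap — no reduction.
The insurer covers the remainder: €7,950 − €3,930 = €4,020.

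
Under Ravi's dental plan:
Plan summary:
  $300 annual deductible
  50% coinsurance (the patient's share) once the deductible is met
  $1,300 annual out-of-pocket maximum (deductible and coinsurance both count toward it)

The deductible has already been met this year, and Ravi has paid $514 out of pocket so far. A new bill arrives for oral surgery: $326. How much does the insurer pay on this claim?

With the deductible met, the entire $326 is subject to coinsurance.
Patient's 50% share of $326 is $163.
Cumulative spending $514 + $163 = $677 stays under the $1,300 maximum.
The insurer covers the remainder: $326 − $163 = $163.

$163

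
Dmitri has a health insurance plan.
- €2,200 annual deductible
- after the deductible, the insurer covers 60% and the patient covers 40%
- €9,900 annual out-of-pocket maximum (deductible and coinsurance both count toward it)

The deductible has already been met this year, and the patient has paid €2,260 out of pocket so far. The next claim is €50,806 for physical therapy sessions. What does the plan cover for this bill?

€43,166

The deductible is already satisfied, so the full bill goes to coinsurance.
Patient's 40% share of €50,806 is €20,322.40.
That would bring total out-of-pocket to €22,582.40, past the €9,900 cap. The patient is capped at €9,900 − €2,260 = €7,640 on this claim.
The plan picks up €50,806 − €7,640 = €43,166.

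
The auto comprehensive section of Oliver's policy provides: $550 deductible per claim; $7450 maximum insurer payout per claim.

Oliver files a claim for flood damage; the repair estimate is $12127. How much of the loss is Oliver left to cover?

Subtract the deductible: $12127 − $550 = $11577.
$11577 exceeds the $7450 limit, so the insurer pays the limit: $7450.
The policyholder bears the rest of the original loss: $12127 − $7450 = $4677.

$4677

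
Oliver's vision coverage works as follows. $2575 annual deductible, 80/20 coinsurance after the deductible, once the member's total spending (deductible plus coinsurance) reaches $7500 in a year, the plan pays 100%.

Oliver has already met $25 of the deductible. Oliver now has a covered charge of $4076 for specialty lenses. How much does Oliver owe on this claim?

Remaining deductible: $2575 − $25 = $2550.
After the $2550 deductible portion, $4076 − $2550 = $1526 is subject to coinsurance.
20% of $1526 = $305.20 falls to the member.
That puts the member's cost at $2550 + $305.20 = $2855.20 before any cap.
Year-to-date out-of-pocket becomes $25 + $2855.20 = $2880.20, still under the $7500 maximum, so no cap applies.

$2855.20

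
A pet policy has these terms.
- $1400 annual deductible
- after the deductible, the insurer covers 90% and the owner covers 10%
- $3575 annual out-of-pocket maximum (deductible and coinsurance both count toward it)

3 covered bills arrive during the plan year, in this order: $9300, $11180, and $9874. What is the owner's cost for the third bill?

$267

Claim 1 — $9300: $1400 to deductible, leaving $7900; coinsurance $7900 × 10% = $790. Cost to owner: $2190. OOP to date $2190.
Claim 2 — $11180: deductible already satisfied, so owner's share is 10% × $11180 = $1118. Owner pays $1118; OOP now $3308.
Claim 3 — $9874: 10% coinsurance on $9874 = $987.40. That would push OOP to $4295.40, over the $3575 cap, so owner pays $3575 − $3308 = $267.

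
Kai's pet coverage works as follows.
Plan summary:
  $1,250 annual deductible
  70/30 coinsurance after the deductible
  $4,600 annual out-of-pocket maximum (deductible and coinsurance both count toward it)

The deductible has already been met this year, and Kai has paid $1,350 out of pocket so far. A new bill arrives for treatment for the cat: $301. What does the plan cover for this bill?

The deductible is already satisfied, so the full bill goes to coinsurance.
Coinsurance: $301 × 30% = $90.30.
Year-to-date out-of-pocket becomes $1,350 + $90.30 = $1,440.30, still under the $4,600 maximum, so no cap applies.
The plan picks up $301 − $90.30 = $210.70.

$210.70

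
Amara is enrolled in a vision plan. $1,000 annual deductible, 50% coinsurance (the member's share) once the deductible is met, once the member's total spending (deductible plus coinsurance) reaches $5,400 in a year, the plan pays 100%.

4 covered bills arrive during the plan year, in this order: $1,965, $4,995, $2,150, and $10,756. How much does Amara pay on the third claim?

Claim 1 — $1,965: $1,000 finishes the deductible; $965 goes to coinsurance; coinsurance $965 × 50% = $482.50. Member pays $1,482.50; OOP now $1,482.50.
Claim 2 — $4,995: deductible met; 50% of $4,995 = $2,497.50. Cost to member: $2,497.50. OOP to date $3,980.
Claim 3 — $2,150: 50% coinsurance on $2,150 = $1,075. Member owes $1,075 (running OOP $5,055).

$1,075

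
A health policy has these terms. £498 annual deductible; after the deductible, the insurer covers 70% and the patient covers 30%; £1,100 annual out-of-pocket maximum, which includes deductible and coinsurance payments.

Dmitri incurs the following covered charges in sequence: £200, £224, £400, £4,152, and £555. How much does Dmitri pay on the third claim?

Claim 1 — £200: fully absorbed by the deductible. Patient owes £200 (running OOP £200).
Claim 2 — £224: all of it applies to the deductible. Cost to patient: £224. OOP to date £424.
Claim 3 — £400: £74 finishes the deductible; £326 goes to coinsurance; 30% of £326 = £97.80. Cost to patient: £171.80. OOP to date £595.80.

£171.80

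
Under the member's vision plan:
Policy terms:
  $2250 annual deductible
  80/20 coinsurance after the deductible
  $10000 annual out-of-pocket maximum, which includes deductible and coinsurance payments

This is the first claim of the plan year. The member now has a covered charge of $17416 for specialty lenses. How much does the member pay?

$5283.20

The full $2250 deductible is still open; $2250 of this bill applies to it.
That leaves $17416 − $2250 = $15166 for coinsurance.
Coinsurance: $15166 × 20% = $3033.20.
Member responsibility before any cap: $2250 + $3033.20 = $5283.20.
Year-to-date out-of-pocket becomes $0 + $5283.20 = $5283.20, still under the $10000 maximum, so no cap applies.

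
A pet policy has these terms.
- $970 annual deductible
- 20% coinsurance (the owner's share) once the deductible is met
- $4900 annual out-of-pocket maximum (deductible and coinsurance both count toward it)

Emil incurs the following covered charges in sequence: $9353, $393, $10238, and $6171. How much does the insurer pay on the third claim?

$8190.40

#1 ($9353): $970 finishes the deductible; $8383 goes to coinsurance; 20% of $8383 = $1676.60. Cost to owner: $2646.60. OOP to date $2646.60. Insurer: $9353 − $2646.60 = $6706.40.
#2 ($393): deductible already satisfied, so owner's share is 20% × $393 = $78.60. Owner pays $78.60; OOP now $2725.20. Plan pays $393 − $78.60 = $314.40.
#3 ($10238): deductible already satisfied, so owner's share is 20% × $10238 = $2047.60. Owner pays $2047.60; OOP now $4772.80. Insurer: $10238 − $2047.60 = $8190.40.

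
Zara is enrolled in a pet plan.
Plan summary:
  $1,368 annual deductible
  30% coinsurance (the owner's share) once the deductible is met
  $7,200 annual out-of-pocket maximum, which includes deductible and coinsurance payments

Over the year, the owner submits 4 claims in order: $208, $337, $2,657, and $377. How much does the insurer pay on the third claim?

$1,283.80

Claim 1 — $208: fully absorbed by the deductible. Cost to owner: $208. OOP to date $208. Insurer: $208 − $208 = $0.
Claim 2 — $337: entire amount goes to the deductible. Cost to owner: $337. OOP to date $545. Plan pays $337 − $337 = $0.
Claim 3 — $2,657: $823 finishes the deductible; $1,834 goes to coinsurance; owner's 30% is $550.20. Owner owes $1,373.20 (running OOP $1,918.20). Insurer: $2,657 − $1,373.20 = $1,283.80.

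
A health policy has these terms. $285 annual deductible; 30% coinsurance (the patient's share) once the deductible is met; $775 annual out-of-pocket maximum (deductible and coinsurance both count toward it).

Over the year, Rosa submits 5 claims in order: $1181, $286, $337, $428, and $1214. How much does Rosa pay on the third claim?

Claim 1 ($1181): $285 to deductible, leaving $896; patient's 30% is $268.80. Patient owes $553.80 (running OOP $553.80).
Claim 2 ($286): 30% coinsurance on $286 = $85.80. Patient owes $85.80 (running OOP $639.60).
Claim 3 ($337): 30% coinsurance on $337 = $101.10. Patient owes $101.10 (running OOP $740.70).

$101.10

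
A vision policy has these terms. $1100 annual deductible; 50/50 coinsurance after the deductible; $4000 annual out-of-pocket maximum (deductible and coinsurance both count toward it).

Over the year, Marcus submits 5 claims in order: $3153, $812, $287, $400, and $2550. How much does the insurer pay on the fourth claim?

Claim 1 ($3153): $1100 finishes the deductible; $2053 goes to coinsurance; coinsurance $2053 × 50% = $1026.50. Member pays $2126.50; OOP now $2126.50. Insurer: $3153 − $2126.50 = $1026.50.
Claim 2 ($812): 50% coinsurance on $812 = $406. Member owes $406 (running OOP $2532.50). Plan pays $812 − $406 = $406.
Claim 3 ($287): deductible already satisfied, so member's share is 50% × $287 = $143.50. Member pays $143.50; OOP now $2676. Plan pays $287 − $143.50 = $143.50.
Claim 4 ($400): deductible already satisfied, so member's share is 50% × $400 = $200. Cost to member: $200. OOP to date $2876. Insurer: $400 − $200 = $200.

$200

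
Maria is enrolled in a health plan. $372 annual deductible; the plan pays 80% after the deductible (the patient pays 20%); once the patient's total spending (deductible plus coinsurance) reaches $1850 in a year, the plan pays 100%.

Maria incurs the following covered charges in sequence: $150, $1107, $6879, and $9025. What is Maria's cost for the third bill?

#1 ($150): fully absorbed by the deductible. Patient pays $150; OOP now $150.
#2 ($1107): $222 finishes the deductible; $885 goes to coinsurance; patient's 20% is $177. Patient owes $399 (running OOP $549).
#3 ($6879): deductible met; 20% of $6879 = $1375.80. Adding that to $549 gives $1924.80, past the $1850 cap; patient pays only $1850 − $549 = $1301.

$1301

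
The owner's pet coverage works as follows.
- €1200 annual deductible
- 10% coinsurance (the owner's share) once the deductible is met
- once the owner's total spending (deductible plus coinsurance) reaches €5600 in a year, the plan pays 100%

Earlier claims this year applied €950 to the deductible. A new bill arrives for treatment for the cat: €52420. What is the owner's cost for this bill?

Deductible still to meet: €1200 − €950 = €250.
That leaves €52420 − €250 = €52170 for coinsurance.
10% of €52170 = €5217 falls to the owner.
So the owner owes €250 + €5217 = €5467 before any cap.
That would bring total out-of-pocket to €6417, past the €5600 cap. The owner is capped at €5600 − €950 = €4650 on this claim.

€4650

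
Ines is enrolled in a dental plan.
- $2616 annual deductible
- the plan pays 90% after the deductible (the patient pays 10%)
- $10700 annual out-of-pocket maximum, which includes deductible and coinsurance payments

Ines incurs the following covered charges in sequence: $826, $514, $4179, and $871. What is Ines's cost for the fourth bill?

$87.10

#1 ($826): fully absorbed by the deductible. Cost to patient: $826. OOP to date $826.
#2 ($514): fully absorbed by the deductible. Cost to patient: $514. OOP to date $1340.
#3 ($4179): $1276 finishes the deductible; $2903 goes to coinsurance; coinsurance $2903 × 10% = $290.30. Patient owes $1566.30 (running OOP $2906.30).
#4 ($871): deductible already satisfied, so patient's share is 10% × $871 = $87.10. Patient pays $87.10; OOP now $2993.40.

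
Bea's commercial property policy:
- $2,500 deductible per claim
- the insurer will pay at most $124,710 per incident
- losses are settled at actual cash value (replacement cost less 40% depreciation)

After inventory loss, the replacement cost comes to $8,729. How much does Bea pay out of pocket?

Actual cash value after 40% depreciation: $8,729 × 60% = $5,237.40.
Subtract the deductible: $5,237.40 − $2,500 = $2,737.40.
$2,737.40 ≤ $124,710, so the limit doesn't bind; insurer pays $2,737.40.
Business's share is the uncovered remainder: $8,729 − $2,737.40 = $5,991.60.

$5,991.60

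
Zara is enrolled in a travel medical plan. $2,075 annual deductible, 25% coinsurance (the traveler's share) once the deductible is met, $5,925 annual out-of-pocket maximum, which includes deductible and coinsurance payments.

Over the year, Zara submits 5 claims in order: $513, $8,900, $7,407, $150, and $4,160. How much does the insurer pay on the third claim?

Claim 1 — $513: entire amount goes to the deductible. Traveler owes $513 (running OOP $513). Insurer: $513 − $513 = $0.
Claim 2 — $8,900: $1,562 finishes the deductible; $7,338 goes to coinsurance; traveler's 25% is $1,834.50. Traveler owes $3,396.50 (running OOP $3,909.50). Insurer: $8,900 − $3,396.50 = $5,503.50.
Claim 3 — $7,407: 25% coinsurance on $7,407 = $1,851.75. Traveler pays $1,851.75; OOP now $5,761.25. Insurer: $7,407 − $1,851.75 = $5,555.25.

$5,555.25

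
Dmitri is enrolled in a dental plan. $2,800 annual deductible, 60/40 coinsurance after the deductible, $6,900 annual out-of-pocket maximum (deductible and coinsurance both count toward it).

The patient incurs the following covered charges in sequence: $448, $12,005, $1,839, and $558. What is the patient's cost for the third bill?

Claim 1 — $448: entire amount goes to the deductible. Patient pays $448; OOP now $448.
Claim 2 — $12,005: $2,352 finishes the deductible; $9,653 goes to coinsurance; 40% of $9,653 = $3,861.20. Patient pays $6,213.20; OOP now $6,661.20.
Claim 3 — $1,839: deductible met; 40% of $1,839 = $735.60. That would push OOP to $7,396.80, over the $6,900 cap, so patient pays $6,900 − $6,661.20 = $238.80.

$238.80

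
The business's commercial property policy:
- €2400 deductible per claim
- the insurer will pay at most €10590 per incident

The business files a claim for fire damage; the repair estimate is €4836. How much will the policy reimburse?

Less the €2400 deductible: €4836 − €2400 = €2436.
€2436 ≤ €10590, so the limit doesn't bind; insurer pays €2436.

€2436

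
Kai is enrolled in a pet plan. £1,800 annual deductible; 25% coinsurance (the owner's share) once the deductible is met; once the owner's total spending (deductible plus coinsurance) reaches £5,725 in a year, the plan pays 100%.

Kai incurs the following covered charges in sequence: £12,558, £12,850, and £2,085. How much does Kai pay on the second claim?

Bill 1, £12,558: £1,800 to deductible, leaving £10,758; owner's 25% is £2,689.50. Owner pays £4,489.50; OOP now £4,489.50.
Bill 2, £12,850: deductible met; 25% of £12,850 = £3,212.50. That would push OOP to £7,702, over the £5,725 cap, so owner pays £5,725 − £4,489.50 = £1,235.50.

£1,235.50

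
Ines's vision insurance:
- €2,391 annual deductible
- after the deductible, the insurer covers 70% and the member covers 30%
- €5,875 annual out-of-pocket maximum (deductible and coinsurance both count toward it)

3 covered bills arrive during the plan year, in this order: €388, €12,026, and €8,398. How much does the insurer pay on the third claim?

€7,920.90

#1 (€388): fully absorbed by the deductible. Member owes €388 (running OOP €388). Plan pays €388 − €388 = €0.
#2 (€12,026): deductible takes €2,003, €10,023 remains; member's 30% is €3,006.90. Cost to member: €5,009.90. OOP to date €5,397.90. Plan pays €12,026 − €5,009.90 = €7,016.10.
#3 (€8,398): deductible met; 30% of €8,398 = €2,519.40. That would push OOP to €7,917.30, over the €5,875 cap, so member pays €5,875 − €5,397.90 = €477.10. Insurer: €8,398 − €477.10 = €7,920.90.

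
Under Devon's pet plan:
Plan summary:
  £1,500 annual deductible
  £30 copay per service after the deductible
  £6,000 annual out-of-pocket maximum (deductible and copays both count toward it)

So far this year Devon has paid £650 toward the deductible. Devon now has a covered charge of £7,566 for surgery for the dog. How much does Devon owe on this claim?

Deductible still to meet: £1,500 − £650 = £850.
The remaining £6,716 (= £7,566 − £850) moves to the copay.
Copay on this service: £30.
So the owner owes £850 + £30 = £880 before any cap.
Cumulative spending £650 + £880 = £1,530 stays under the £6,000 maximum.

£880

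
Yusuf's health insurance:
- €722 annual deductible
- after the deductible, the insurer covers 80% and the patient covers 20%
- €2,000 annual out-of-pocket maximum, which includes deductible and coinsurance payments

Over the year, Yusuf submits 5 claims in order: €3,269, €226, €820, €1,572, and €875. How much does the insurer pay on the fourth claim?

€1,257.60

Claim 1 — €3,269: €722 finishes the deductible; €2,547 goes to coinsurance; patient's 20% is €509.40. Patient owes €1,231.40 (running OOP €1,231.40). Insurer: €3,269 − €1,231.40 = €2,037.60.
Claim 2 — €226: 20% coinsurance on €226 = €45.20. Patient pays €45.20; OOP now €1,276.60. Plan pays €226 − €45.20 = €180.80.
Claim 3 — €820: 20% coinsurance on €820 = €164. Patient pays €164; OOP now €1,440.60. Plan pays €820 − €164 = €656.
Claim 4 — €1,572: deductible already satisfied, so patient's share is 20% × €1,572 = €314.40. Cost to patient: €314.40. OOP to date €1,755. Plan pays €1,572 − €314.40 = €1,257.60.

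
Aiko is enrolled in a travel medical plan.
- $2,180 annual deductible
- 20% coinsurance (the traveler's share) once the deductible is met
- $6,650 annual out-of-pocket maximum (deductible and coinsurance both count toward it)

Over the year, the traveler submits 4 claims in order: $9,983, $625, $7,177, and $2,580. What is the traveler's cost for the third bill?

Claim 1 ($9,983): $2,180 finishes the deductible; $7,803 goes to coinsurance; traveler's 20% is $1,560.60. Traveler owes $3,740.60 (running OOP $3,740.60).
Claim 2 ($625): 20% coinsurance on $625 = $125. Cost to traveler: $125. OOP to date $3,865.60.
Claim 3 ($7,177): deductible met; 20% of $7,177 = $1,435.40. Traveler pays $1,435.40; OOP now $5,301.

$1,435.40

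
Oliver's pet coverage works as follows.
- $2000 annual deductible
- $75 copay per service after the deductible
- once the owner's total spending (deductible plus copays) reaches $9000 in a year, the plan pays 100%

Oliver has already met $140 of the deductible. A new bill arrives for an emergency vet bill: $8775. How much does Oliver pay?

$1935

$140 of the $2000 deductible is already met, leaving $1860.
The remaining $6915 (= $8775 − $1860) moves to the copay.
Copay on this service: $75.
So the owner owes $1860 + $75 = $1935 before any cap.
Total out-of-pocket so far would be $140 + $1935 = $2075, below the $9000 cap — no reduction.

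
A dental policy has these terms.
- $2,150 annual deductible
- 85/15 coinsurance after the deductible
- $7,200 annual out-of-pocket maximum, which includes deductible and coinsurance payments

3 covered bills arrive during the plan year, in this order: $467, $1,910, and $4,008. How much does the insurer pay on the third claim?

#1 ($467): entire amount goes to the deductible. Cost to patient: $467. OOP to date $467. Plan pays $467 − $467 = $0.
#2 ($1,910): $1,683 finishes the deductible; $227 goes to coinsurance; patient's 15% is $34.05. Patient owes $1,717.05 (running OOP $2,184.05). Plan pays $1,910 − $1,717.05 = $192.95.
#3 ($4,008): deductible met; 15% of $4,008 = $601.20. Patient owes $601.20 (running OOP $2,785.25). Insurer: $4,008 − $601.20 = $3,406.80.

$3,406.80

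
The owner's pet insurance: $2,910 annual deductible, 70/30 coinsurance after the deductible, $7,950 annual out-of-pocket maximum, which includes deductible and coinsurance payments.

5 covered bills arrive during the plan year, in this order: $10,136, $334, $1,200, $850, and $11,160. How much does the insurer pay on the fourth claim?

Bill 1, $10,136: $2,910 finishes the deductible; $7,226 goes to coinsurance; 30% of $7,226 = $2,167.80. Owner pays $5,077.80; OOP now $5,077.80. Plan pays $10,136 − $5,077.80 = $5,058.20.
Bill 2, $334: 30% coinsurance on $334 = $100.20. Cost to owner: $100.20. OOP to date $5,178. Insurer: $334 − $100.20 = $233.80.
Bill 3, $1,200: deductible already satisfied, so owner's share is 30% × $1,200 = $360. Owner pays $360; OOP now $5,538. Insurer: $1,200 − $360 = $840.
Bill 4, $850: deductible already satisfied, so owner's share is 30% × $850 = $255. Cost to owner: $255. OOP to date $5,793. Plan pays $850 − $255 = $595.

$595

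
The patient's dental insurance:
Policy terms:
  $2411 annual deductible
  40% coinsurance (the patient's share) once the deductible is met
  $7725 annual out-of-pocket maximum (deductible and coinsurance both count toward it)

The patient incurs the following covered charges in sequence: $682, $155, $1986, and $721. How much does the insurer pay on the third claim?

$247.20

#1 ($682): fully absorbed by the deductible. Patient owes $682 (running OOP $682). Insurer: $682 − $682 = $0.
#2 ($155): fully absorbed by the deductible. Patient pays $155; OOP now $837. Plan pays $155 − $155 = $0.
#3 ($1986): $1574 to deductible, leaving $412; coinsurance $412 × 40% = $164.80. Patient pays $1738.80; OOP now $2575.80. Plan pays $1986 − $1738.80 = $247.20.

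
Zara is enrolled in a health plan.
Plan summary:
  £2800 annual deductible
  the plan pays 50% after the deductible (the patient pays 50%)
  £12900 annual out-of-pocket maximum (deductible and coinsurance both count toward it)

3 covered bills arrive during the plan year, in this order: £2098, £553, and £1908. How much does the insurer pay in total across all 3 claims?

£879.50

Claim 1 — £2098: fully absorbed by the deductible. Patient owes £2098 (running OOP £2098). Insurer: £2098 − £2098 = £0.
Claim 2 — £553: all of it applies to the deductible. Patient owes £553 (running OOP £2651). Plan pays £553 − £553 = £0.
Claim 3 — £1908: £149 finishes the deductible; £1759 goes to coinsurance; 50% of £1759 = £879.50. Patient pays £1028.50; OOP now £3679.50. Insurer: £1908 − £1028.50 = £879.50.
Insurer total: £0 + £0 + £879.50 = £879.50.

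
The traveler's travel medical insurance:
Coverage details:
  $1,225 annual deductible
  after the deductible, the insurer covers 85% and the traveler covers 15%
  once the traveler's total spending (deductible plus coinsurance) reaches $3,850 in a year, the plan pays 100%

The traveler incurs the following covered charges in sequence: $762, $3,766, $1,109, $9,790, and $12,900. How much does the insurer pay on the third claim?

$942.65

Claim 1 — $762: all of it applies to the deductible. Cost to traveler: $762. OOP to date $762. Insurer: $762 − $762 = $0.
Claim 2 — $3,766: $463 to deductible, leaving $3,303; 15% of $3,303 = $495.45. Cost to traveler: $958.45. OOP to date $1,720.45. Insurer: $3,766 − $958.45 = $2,807.55.
Claim 3 — $1,109: 15% coinsurance on $1,109 = $166.35. Cost to traveler: $166.35. OOP to date $1,886.80. Insurer: $1,109 − $166.35 = $942.65.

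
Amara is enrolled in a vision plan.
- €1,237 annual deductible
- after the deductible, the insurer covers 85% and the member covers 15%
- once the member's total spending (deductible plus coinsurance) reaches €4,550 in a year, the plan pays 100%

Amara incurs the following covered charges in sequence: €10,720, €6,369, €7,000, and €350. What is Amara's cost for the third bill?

€935.20

#1 (€10,720): deductible takes €1,237, €9,483 remains; coinsurance €9,483 × 15% = €1,422.45. Member owes €2,659.45 (running OOP €2,659.45).
#2 (€6,369): 15% coinsurance on €6,369 = €955.35. Member owes €955.35 (running OOP €3,614.80).
#3 (€7,000): deductible already satisfied, so member's share is 15% × €7,000 = €1,050. Adding that to €3,614.80 gives €4,664.80, past the €4,550 cap; member pays only €4,550 − €3,614.80 = €935.20.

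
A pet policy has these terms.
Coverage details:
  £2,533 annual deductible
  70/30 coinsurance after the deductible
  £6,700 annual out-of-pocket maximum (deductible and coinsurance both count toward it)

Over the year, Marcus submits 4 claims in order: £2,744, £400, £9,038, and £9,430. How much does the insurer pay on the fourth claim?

£8,157.70

Claim 1 (£2,744): deductible takes £2,533, £211 remains; 30% of £211 = £63.30. Owner pays £2,596.30; OOP now £2,596.30. Plan pays £2,744 − £2,596.30 = £147.70.
Claim 2 (£400): deductible already satisfied, so owner's share is 30% × £400 = £120. Owner pays £120; OOP now £2,716.30. Plan pays £400 − £120 = £280.
Claim 3 (£9,038): deductible met; 30% of £9,038 = £2,711.40. Owner owes £2,711.40 (running OOP £5,427.70). Plan pays £9,038 − £2,711.40 = £6,326.60.
Claim 4 (£9,430): 30% coinsurance on £9,430 = £2,829. Adding that to £5,427.70 gives £8,256.70, past the £6,700 cap; owner pays only £6,700 − £5,427.70 = £1,272.30. Plan pays £9,430 − £1,272.30 = £8,157.70.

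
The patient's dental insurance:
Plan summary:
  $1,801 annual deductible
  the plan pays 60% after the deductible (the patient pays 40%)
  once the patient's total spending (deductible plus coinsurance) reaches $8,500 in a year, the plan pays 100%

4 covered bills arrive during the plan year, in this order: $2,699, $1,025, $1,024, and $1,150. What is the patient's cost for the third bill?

Claim 1 ($2,699): deductible takes $1,801, $898 remains; 40% of $898 = $359.20. Cost to patient: $2,160.20. OOP to date $2,160.20.
Claim 2 ($1,025): 40% coinsurance on $1,025 = $410. Patient pays $410; OOP now $2,570.20.
Claim 3 ($1,024): deductible met; 40% of $1,024 = $409.60. Cost to patient: $409.60. OOP to date $2,979.80.

$409.60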